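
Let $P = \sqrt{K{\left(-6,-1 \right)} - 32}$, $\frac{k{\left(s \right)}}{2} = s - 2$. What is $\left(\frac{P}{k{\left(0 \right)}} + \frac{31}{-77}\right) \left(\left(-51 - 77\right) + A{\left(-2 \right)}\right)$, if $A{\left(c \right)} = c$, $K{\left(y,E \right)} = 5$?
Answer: $\frac{4030}{77} + \frac{195 i \sqrt{3}}{2} \approx 52.338 + 168.88 i$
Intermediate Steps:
$k{\left(s \right)} = -4 + 2 s$ ($k{\left(s \right)} = 2 \left(s - 2\right) = 2 \left(-2 + s\right) = -4 + 2 s$)
$P = 3 i \sqrt{3}$ ($P = \sqrt{5 - 32} = \sqrt{-27} = 3 i \sqrt{3} \approx 5.1962 i$)
$\left(\frac{P}{k{\left(0 \right)}} + \frac{31}{-77}\right) \left(\left(-51 - 77\right) + A{\left(-2 \right)}\right) = \left(\frac{3 i \sqrt{3}}{-4 + 2 \cdot 0} + \frac{31}{-77}\right) \left(\left(-51 - 77\right) - 2\right) = \left(\frac{3 i \sqrt{3}}{-4 + 0} + 31 \left(- \frac{1}{77}\right)\right) \left(\left(-51 - 77\right) - 2\right) = \left(\frac{3 i \sqrt{3}}{-4} - \frac{31}{77}\right) \left(-128 - 2\right) = \left(3 i \sqrt{3} \left(- \frac{1}{4}\right) - \frac{31}{77}\right) \left(-130\right) = \left(- \frac{3 i \sqrt{3}}{4} - \frac{31}{77}\right) \left(-130\right) = \left(- \frac{31}{77} - \frac{3 i \sqrt{3}}{4}\right) \left(-130\right) = \frac{4030}{77} + \frac{195 i \sqrt{3}}{2}$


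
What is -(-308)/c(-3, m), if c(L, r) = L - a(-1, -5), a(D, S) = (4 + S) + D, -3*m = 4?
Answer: -308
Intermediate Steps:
m = -4/3 (m = -⅓*4 = -4/3 ≈ -1.3333)
a(D, S) = 4 + D + S
c(L, r) = 2 + L (c(L, r) = L - (4 - 1 - 5) = L - 1*(-2) = L + 2 = 2 + L)
-(-308)/c(-3, m) = -(-308)/(2 - 3) = -(-308)/(-1) = -(-308)*(-1) = -44*7 = -308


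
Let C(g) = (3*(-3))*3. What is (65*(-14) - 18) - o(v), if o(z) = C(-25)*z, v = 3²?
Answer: -685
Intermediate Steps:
v = 9
C(g) = -27 (C(g) = -9*3 = -27)
o(z) = -27*z
(65*(-14) - 18) - o(v) = (65*(-14) - 18) - (-27)*9 = (-910 - 18) - 1*(-243) = -928 + 243 = -685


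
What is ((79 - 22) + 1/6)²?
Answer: 117649/36 ≈ 3268.0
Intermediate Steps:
((79 - 22) + 1/6)² = (57 + ⅙)² = (343/6)² = 117649/36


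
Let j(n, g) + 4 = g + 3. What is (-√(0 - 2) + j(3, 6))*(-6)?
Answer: -30 + 6*I*√2 ≈ -30.0 + 8.4853*I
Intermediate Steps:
j(n, g) = -1 + g (j(n, g) = -4 + (g + 3) = -4 + (3 + g) = -1 + g)
(-√(0 - 2) + j(3, 6))*(-6) = (-√(0 - 2) + (-1 + 6))*(-6) = (-√(-2) + 5)*(-6) = (-I*√2 + 5)*(-6) = (5 - I*√2)*(-6) = -30 + 6*I*√2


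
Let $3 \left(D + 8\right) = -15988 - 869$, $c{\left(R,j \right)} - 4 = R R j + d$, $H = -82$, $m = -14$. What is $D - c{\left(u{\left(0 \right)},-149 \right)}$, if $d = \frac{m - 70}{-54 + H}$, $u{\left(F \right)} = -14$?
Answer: $\frac{801461}{34} \approx 23572.0$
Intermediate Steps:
$d = \frac{21}{34}$ ($d = \frac{-14 - 70}{-54 - 82} = - \frac{84}{-136} = \left(-84\right) \left(- \frac{1}{136}\right) = \frac{21}{34} \approx 0.61765$)
$c{\left(R,j \right)} = \frac{157}{34} + j R^{2}$ ($c{\left(R,j \right)} = 4 + \left(R R j + \frac{21}{34}\right) = 4 + \left(R^{2} j + \frac{21}{34}\right) = 4 + \left(j R^{2} + \frac{21}{34}\right) = 4 + \left(\frac{21}{34} + j R^{2}\right) = \frac{157}{34} + j R^{2}$)
$D = -5627$ ($D = -8 + \frac{-15988 - 869}{3} = -8 + \frac{1}{3} \left(-16857\right) = -8 - 5619 = -5627$)
$D - c{\left(u{\left(0 \right)},-149 \right)} = -5627 - \left(\frac{157}{34} - 149 \left(-14\right)^{2}\right) = -5627 - \left(\frac{157}{34} - 29204\right) = -5627 - - \frac{992779}{34} = -5627 + \frac{992779}{34} = \frac{801461}{34}$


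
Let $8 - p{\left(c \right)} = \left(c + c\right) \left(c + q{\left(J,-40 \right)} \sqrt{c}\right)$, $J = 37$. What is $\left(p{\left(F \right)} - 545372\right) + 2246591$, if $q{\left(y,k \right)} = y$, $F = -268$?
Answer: $1557579 + 39664 i \sqrt{67} \approx 1.5576 \cdot 10^{6} + 3.2466 \cdot 10^{5} i$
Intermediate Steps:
$p{\left(c \right)} = 8 - 2 c \left(c + 37 \sqrt{c}\right)$ ($p{\left(c \right)} = 8 - \left(c + c\right) \left(c + 37 \sqrt{c}\right) = 8 - 2 c \left(c + 37 \sqrt{c}\right)$)
$\left(p{\left(F \right)} - 545372\right) + 2246591 = \left(\left(8 - 74 \left(-268\right)^{\frac{3}{2}} - 2 \left(-268\right)^{2}\right) - 545372\right) + 2246591 = \left(\left(8 - 74 \left(- 536 i \sqrt{67}\right) - 143648\right) - 545372\right) + 2246591 = \left(\left(8 + 39664 i \sqrt{67} - 143648\right) - 545372\right) + 2246591 = \left(\left(-143640 + 39664 i \sqrt{67}\right) - 545372\right) + 2246591 = \left(-689012 + 39664 i \sqrt{67}\right) + 2246591 = 1557579 + 39664 i \sqrt{67}$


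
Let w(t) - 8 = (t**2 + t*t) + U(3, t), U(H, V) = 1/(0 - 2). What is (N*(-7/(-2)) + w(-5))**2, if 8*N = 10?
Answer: 245025/64 ≈ 3828.5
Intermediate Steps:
U(H, V) = -1/2 (U(H, V) = 1/(-2) = -1/2)
N = 5/4 (N = (1/8)*10 = 5/4 ≈ 1.2500)
w(t) = 15/2 + 2*t**2 (w(t) = 8 + ((t**2 + t*t) - 1/2) = 8 + ((t**2 + t**2) - 1/2) = 8 + (2*t**2 - 1/2) = 8 + (-1/2 + 2*t**2) = 15/2 + 2*t**2)
(N*(-7/(-2)) + w(-5))**2 = (5*(-7/(-2))/4 + (15/2 + 2*(-5)**2))**2 = (5*(-7*(-1/2))/4 + (15/2 + 2*25))**2 = ((5/4)*(7/2) + (15/2 + 50))**2 = (35/8 + 115/2)**2 = (495/8)**2 = 245025/64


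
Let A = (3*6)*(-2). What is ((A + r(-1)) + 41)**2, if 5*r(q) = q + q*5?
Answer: 361/25 ≈ 14.440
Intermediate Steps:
r(q) = 6*q/5 (r(q) = (q + q*5)/5 = (q + 5*q)/5 = (6*q)/5 = 6*q/5)
A = -36 (A = 18*(-2) = -36)
((A + r(-1)) + 41)**2 = ((-36 + (6/5)*(-1)) + 41)**2 = ((-36 - 6/5) + 41)**2 = (-186/5 + 41)**2 = (19/5)**2 = 361/25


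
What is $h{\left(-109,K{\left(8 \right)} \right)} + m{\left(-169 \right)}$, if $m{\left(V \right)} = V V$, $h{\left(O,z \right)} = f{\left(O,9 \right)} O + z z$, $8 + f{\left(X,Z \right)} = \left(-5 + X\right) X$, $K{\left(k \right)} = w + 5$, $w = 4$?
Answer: $-1324920$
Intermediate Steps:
$K{\left(k \right)} = 9$ ($K{\left(k \right)} = 4 + 5 = 9$)
$f{\left(X,Z \right)} = -8 + X \left(-5 + X\right)$ ($f{\left(X,Z \right)} = -8 + \left(-5 + X\right) X = -8 + X \left(-5 + X\right)$)
$h{\left(O,z \right)} = z^{2} + O \left(-8 + O^{2} - 5 O\right)$ ($h{\left(O,z \right)} = \left(-8 + O^{2} - 5 O\right) O + z z = O \left(-8 + O^{2} - 5 O\right) + z^{2} = z^{2} + O \left(-8 + O^{2} - 5 O\right)$)
$m{\left(V \right)} = V^{2}$
$h{\left(-109,K{\left(8 \right)} \right)} + m{\left(-169 \right)} = \left(9^{2} - - 109 \left(8 - \left(-109\right)^{2} + 5 \left(-109\right)\right)\right) + \left(-169\right)^{2} = \left(81 - - 109 \left(8 - 11881 - 545\right)\right) + 28561 = \left(81 - \left(-109\right) \left(-12418\right)\right) + 28561 = \left(81 - 1353562\right) + 28561 = -1353481 + 28561 = -1324920$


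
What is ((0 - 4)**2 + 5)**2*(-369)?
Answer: -162729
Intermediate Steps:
((0 - 4)**2 + 5)**2*(-369) = ((-4)**2 + 5)**2*(-369) = (16 + 5)**2*(-369) = 21**2*(-369) = 441*(-369) = -162729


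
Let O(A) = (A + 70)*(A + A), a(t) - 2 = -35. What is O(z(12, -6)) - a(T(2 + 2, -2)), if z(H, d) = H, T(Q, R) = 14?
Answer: 2001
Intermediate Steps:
a(t) = -33 (a(t) = 2 - 35 = -33)
O(A) = 2*A*(70 + A) (O(A) = (70 + A)*(2*A) = 2*A*(70 + A))
O(z(12, -6)) - a(T(2 + 2, -2)) = 2*12*(70 + 12) - 1*(-33) = 2*12*82 + 33 = 1968 + 33 = 2001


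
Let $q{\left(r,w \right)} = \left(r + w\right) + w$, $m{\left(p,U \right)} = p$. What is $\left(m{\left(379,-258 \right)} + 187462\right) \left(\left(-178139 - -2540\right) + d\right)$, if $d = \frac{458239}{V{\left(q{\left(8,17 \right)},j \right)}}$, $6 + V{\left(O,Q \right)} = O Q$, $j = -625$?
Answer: $- \frac{866132142896303}{26256} \approx -3.2988 \cdot 10^{10}$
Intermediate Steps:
$q{\left(r,w \right)} = r + 2 w$
$V{\left(O,Q \right)} = -6 + O Q$
$d = - \frac{458239}{26256}$ ($d = \frac{458239}{-6 + \left(8 + 2 \cdot 17\right) \left(-625\right)} = \frac{458239}{-6 + \left(8 + 34\right) \left(-625\right)} = \frac{458239}{-6 + 42 \left(-625\right)} = \frac{458239}{-6 - 26250} = \frac{458239}{-26256} = 458239 \left(- \frac{1}{26256}\right) = - \frac{458239}{26256} \approx -17.453$)
$\left(m{\left(379,-258 \right)} + 187462\right) \left(\left(-178139 - -2540\right) + d\right) = \left(379 + 187462\right) \left(\left(-178139 - -2540\right) - \frac{458239}{26256}\right) = 187841 \left(\left(-178139 + 2540\right) - \frac{458239}{26256}\right) = 187841 \left(-175599 - \frac{458239}{26256}\right) = 187841 \left(- \frac{4610985583}{26256}\right) = - \frac{866132142896303}{26256}$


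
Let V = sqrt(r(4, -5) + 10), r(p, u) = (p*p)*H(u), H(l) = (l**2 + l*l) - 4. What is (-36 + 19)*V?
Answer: -17*sqrt(746) ≈ -464.32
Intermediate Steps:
H(l) = -4 + 2*l**2 (H(l) = (l**2 + l**2) - 4 = 2*l**2 - 4 = -4 + 2*l**2)
r(p, u) = p**2*(-4 + 2*u**2) (r(p, u) = (p*p)*(-4 + 2*u**2) = p**2*(-4 + 2*u**2))
V = sqrt(746) (V = sqrt(2*4**2*(-2 + (-5)**2) + 10) = sqrt(2*16*(-2 + 25) + 10) = sqrt(2*16*23 + 10) = sqrt(736 + 10) = sqrt(746) ≈ 27.313)
(-36 + 19)*V = (-36 + 19)*sqrt(746) = -17*sqrt(746)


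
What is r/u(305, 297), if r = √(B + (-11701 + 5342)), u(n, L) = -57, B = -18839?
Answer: -I*√25198/57 ≈ -2.7849*I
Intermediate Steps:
r = I*√25198 (r = √(-18839 + (-11701 + 5342)) = √(-18839 - 6359) = √(-25198) = I*√25198 ≈ 158.74*I)
r/u(305, 297) = (I*√25198)/(-57) = (I*√25198)*(-1/57) = -I*√25198/57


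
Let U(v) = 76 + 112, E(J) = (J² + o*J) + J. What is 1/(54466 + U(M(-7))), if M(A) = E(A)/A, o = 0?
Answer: 1/54654 ≈ 1.8297e-5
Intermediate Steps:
E(J) = J + J² (E(J) = (J² + 0*J) + J = (J² + 0) + J = J² + J = J + J²)
M(A) = 1 + A (M(A) = (A*(1 + A))/A = 1 + A)
U(v) = 188
1/(54466 + U(M(-7))) = 1/(54466 + 188) = 1/54654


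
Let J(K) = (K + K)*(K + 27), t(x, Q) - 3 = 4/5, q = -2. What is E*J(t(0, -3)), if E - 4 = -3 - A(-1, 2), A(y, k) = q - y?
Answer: 11704/25 ≈ 468.16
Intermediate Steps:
t(x, Q) = 19/5 (t(x, Q) = 3 + 4/5 = 3 + 4*(⅕) = 3 + ⅘ = 19/5)
A(y, k) = -2 - y
E = 2 (E = 4 + (-3 - (-2 - 1*(-1))) = 4 + (-3 - (-2 + 1)) = 4 + (-3 - 1*(-1)) = 4 + (-3 + 1) = 4 - 2 = 2)
J(K) = 2*K*(27 + K) (J(K) = (2*K)*(27 + K) = 2*K*(27 + K))
E*J(t(0, -3)) = 2*(2*(19/5)*(27 + 19/5)) = 2*(2*(19/5)*(154/5)) = 2*(5852/25) = 11704/25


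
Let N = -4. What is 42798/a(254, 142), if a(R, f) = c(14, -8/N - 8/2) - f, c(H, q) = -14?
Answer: -7133/26 ≈ -274.35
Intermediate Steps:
a(R, f) = -14 - f
42798/a(254, 142) = 42798/(-14 - 1*142) = 42798/(-14 - 142) = 42798/(-156) = 42798*(-1/156) = -7133/26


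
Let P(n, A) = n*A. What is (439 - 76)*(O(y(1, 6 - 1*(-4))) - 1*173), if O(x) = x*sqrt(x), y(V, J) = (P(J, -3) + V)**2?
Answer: 8790408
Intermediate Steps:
P(n, A) = A*n
y(V, J) = (V - 3*J)**2 (y(V, J) = (-3*J + V)**2 = (V - 3*J)**2)
O(x) = x**(3/2)
(439 - 76)*(O(y(1, 6 - 1*(-4))) - 1*173) = (439 - 76)*(((-1*1 + 3*(6 - 1*(-4)))**2)**(3/2) - 1*173) = 363*(((-1 + 3*(6 + 4))**2)**(3/2) - 173) = 363*(((-1 + 3*10)**2)**(3/2) - 173) = 363*(((-1 + 30)**2)**(3/2) - 173) = 363*((29**2)**(3/2) - 173) = 363*(841**(3/2) - 173) = 363*(24389 - 173) = 363*24216 = 8790408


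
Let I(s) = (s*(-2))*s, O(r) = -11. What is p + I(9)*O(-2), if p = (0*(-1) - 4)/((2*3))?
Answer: 5344/3 ≈ 1781.3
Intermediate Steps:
p = -⅔ (p = (0 - 4)/6 = -4*⅙ = -⅔ ≈ -0.66667)
I(s) = -2*s² (I(s) = (-2*s)*s = -2*s²)
p + I(9)*O(-2) = -⅔ - 2*9²*(-11) = -⅔ - 2*81*(-11) = -⅔ - 162*(-11) = -⅔ + 1782 = 5344/3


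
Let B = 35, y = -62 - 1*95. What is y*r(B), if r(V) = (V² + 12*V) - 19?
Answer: -255282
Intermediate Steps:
y = -157 (y = -62 - 95 = -157)
r(V) = -19 + V² + 12*V
y*r(B) = -157*(-19 + 35² + 12*35) = -157*(-19 + 1225 + 420) = -157*1626 = -255282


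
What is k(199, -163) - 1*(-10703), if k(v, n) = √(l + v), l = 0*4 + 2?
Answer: 10703 + √201 ≈ 10717.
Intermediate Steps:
l = 2 (l = 0 + 2 = 2)
k(v, n) = √(2 + v)
k(199, -163) - 1*(-10703) = √(2 + 199) - 1*(-10703) = √201 + 10703 = 10703 + √201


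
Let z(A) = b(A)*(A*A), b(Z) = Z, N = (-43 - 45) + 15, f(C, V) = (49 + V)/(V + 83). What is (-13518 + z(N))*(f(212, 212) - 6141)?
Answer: 145825066338/59 ≈ 2.4716e+9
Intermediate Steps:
f(C, V) = (49 + V)/(83 + V)
N = -73 (N = -88 + 15 = -73)
z(A) = A**3 (z(A) = A*(A*A) = A*A**2 = A**3)
(-13518 + z(N))*(f(212, 212) - 6141) = (-13518 + (-73)**3)*((49 + 212)/(83 + 212) - 6141) = (-13518 - 389017)*(261/295 - 6141) = -402535*((1/295)*261 - 6141) = -402535*(261/295 - 6141) = -402535*(-1811334/295) = 145825066338/59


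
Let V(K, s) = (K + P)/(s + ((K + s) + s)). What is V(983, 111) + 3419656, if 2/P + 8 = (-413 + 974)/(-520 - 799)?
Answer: 50011481381889/14624708 ≈ 3.4197e+6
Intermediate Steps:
P = -2638/11113 (P = 2/(-8 + (-413 + 974)/(-520 - 799)) = 2/(-8 + 561/(-1319)) = 2/(-8 + 561*(-1/1319)) = 2/(-8 - 561/1319) = 2/(-11113/1319) = 2*(-1319/11113) = -2638/11113 ≈ -0.23738)
V(K, s) = (-2638/11113 + K)/(K + 3*s) (V(K, s) = (K - 2638/11113)/(s + ((K + s) + s)) = (-2638/11113 + K)/(s + (K + 2*s)) = (-2638/11113 + K)/(K + 3*s))
V(983, 111) + 3419656 = (-2638/11113 + 983)/(983 + 3*111) + 3419656 = (10921441/11113)/(983 + 333) + 3419656 = (10921441/11113)/1316 + 3419656 = (1/1316)*(10921441/11113) + 3419656 = 10921441/14624708 + 3419656 = 50011481381889/14624708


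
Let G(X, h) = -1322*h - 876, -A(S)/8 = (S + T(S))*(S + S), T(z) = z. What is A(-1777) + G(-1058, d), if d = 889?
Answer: -102223462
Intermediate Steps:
A(S) = -32*S² (A(S) = -8*(S + S)*(S + S) = -8*2*S*2*S = -32*S²)
G(X, h) = -876 - 1322*h
A(-1777) + G(-1058, d) = -32*(-1777)² + (-876 - 1322*889) = -32*3157729 + (-876 - 1175258) = -101047328 - 1176134 = -102223462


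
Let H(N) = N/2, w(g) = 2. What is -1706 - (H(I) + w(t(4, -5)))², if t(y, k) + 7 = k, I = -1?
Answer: -6833/4 ≈ -1708.3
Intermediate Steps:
t(y, k) = -7 + k
H(N) = N/2 (H(N) = N*(½) = N/2)
-1706 - (H(I) + w(t(4, -5)))² = -1706 - ((½)*(-1) + 2)² = -1706 - (-½ + 2)² = -1706 - (3/2)² = -1706 - 1*9/4 = -1706 - 9/4 = -6833/4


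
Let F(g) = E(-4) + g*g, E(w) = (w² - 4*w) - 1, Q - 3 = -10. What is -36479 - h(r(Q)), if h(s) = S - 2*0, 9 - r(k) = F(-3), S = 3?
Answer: -36482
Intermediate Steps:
Q = -7 (Q = 3 - 10 = -7)
E(w) = -1 + w² - 4*w
F(g) = 31 + g² (F(g) = (-1 + (-4)² - 4*(-4)) + g*g = (-1 + 16 + 16) + g² = 31 + g²)
r(k) = -31 (r(k) = 9 - (31 + (-3)²) = 9 - (31 + 9) = 9 - 1*40 = 9 - 40 = -31)
h(s) = 3 (h(s) = 3 - 2*0 = 3 + 0 = 3)
-36479 - h(r(Q)) = -36479 - 1*3 = -36479 - 3 = -36482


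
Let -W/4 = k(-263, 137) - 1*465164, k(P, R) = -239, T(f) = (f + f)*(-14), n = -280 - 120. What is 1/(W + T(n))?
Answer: 1/1872812 ≈ 5.3396e-7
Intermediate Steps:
n = -400
T(f) = -28*f (T(f) = (2*f)*(-14) = -28*f)
W = 1861612 (W = -4*(-239 - 1*465164) = -4*(-239 - 465164) = -4*(-465403) = 1861612)
1/(W + T(n)) = 1/(1861612 - 28*(-400)) = 1/(1861612 + 11200) = 1/1872812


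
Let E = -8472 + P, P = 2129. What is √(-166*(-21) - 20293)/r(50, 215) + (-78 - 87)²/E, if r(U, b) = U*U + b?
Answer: -27225/6343 + 49*I*√7/2715 ≈ -4.2921 + 0.04775*I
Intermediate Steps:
r(U, b) = b + U² (r(U, b) = U² + b = b + U²)
E = -6343 (E = -8472 + 2129 = -6343)
√(-166*(-21) - 20293)/r(50, 215) + (-78 - 87)²/E = √(-166*(-21) - 20293)/(215 + 50²) + (-78 - 87)²/(-6343) = √(3486 - 20293)/(215 + 2500) + (-165)²*(-1/6343) = √(-16807)/2715 + 27225*(-1/6343) = (49*I*√7)*(1/2715) - 27225/6343 = 49*I*√7/2715 - 27225/6343 = -27225/6343 + 49*I*√7/2715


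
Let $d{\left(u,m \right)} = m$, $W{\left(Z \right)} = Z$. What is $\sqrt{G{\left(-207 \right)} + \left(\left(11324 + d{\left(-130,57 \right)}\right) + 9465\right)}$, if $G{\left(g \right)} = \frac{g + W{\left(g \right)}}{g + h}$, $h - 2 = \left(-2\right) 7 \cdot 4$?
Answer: $\frac{2 \sqrt{4383205}}{29} \approx 144.39$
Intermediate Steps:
$h = -54$ ($h = 2 + \left(-2\right) 7 \cdot 4 = 2 - 56 = -54$)
$G{\left(g \right)} = \frac{2 g}{-54 + g}$ ($G{\left(g \right)} = \frac{g + g}{g - 54} = \frac{2 g}{-54 + g}$)
$\sqrt{G{\left(-207 \right)} + \left(\left(11324 + d{\left(-130,57 \right)}\right) + 9465\right)} = \sqrt{2 \left(-207\right) \frac{1}{-54 - 207} + \left(\left(11324 + 57\right) + 9465\right)} = \sqrt{2 \left(-207\right) \frac{1}{-261} + \left(11381 + 9465\right)} = \sqrt{2 \left(-207\right) \left(- \frac{1}{261}\right) + 20846} = \sqrt{\frac{46}{29} + 20846} = \sqrt{\frac{604580}{29}} = \frac{2 \sqrt{4383205}}{29}$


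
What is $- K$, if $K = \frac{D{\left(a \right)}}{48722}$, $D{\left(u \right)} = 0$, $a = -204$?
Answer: $0$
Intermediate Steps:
$K = 0$ ($K = \frac{0}{48722} = 0 \cdot \frac{1}{48722} = 0$)
$- K = \left(-1\right) 0 = 0$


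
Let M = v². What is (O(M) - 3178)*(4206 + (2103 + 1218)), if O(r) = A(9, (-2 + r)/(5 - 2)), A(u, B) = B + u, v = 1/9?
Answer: -1932502052/81 ≈ -2.3858e+7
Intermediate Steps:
v = ⅑ ≈ 0.11111
M = 1/81 (M = (⅑)² = 1/81 ≈ 0.012346)
O(r) = 25/3 + r/3 (O(r) = (-2 + r)/(5 - 2) + 9 = (-2 + r)/3 + 9 = (-2 + r)*(⅓) + 9 = (-⅔ + r/3) + 9 = 25/3 + r/3)
(O(M) - 3178)*(4206 + (2103 + 1218)) = ((25/3 + (⅓)*(1/81)) - 3178)*(4206 + (2103 + 1218)) = ((25/3 + 1/243) - 3178)*(4206 + 3321) = (2026/243 - 3178)*7527 = -770228/243*7527 = -1932502052/81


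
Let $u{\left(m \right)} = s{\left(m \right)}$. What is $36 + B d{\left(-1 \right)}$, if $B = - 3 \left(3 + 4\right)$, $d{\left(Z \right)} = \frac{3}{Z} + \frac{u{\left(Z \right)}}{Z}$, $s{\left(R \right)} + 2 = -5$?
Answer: $-48$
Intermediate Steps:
$s{\left(R \right)} = -7$ ($s{\left(R \right)} = -2 - 5 = -7$)
$u{\left(m \right)} = -7$
$d{\left(Z \right)} = - \frac{4}{Z}$ ($d{\left(Z \right)} = \frac{3}{Z} - \frac{7}{Z} = - \frac{4}{Z}$)
$B = -21$ ($B = \left(-3\right) 7 = -21$)
$36 + B d{\left(-1 \right)} = 36 - 21 \left(- \frac{4}{-1}\right) = 36 - 21 \left(\left(-4\right) \left(-1\right)\right) = 36 - 84 = -48$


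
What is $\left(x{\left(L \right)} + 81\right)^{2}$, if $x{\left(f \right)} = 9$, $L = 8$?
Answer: $8100$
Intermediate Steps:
$\left(x{\left(L \right)} + 81\right)^{2} = \left(9 + 81\right)^{2} = 90^{2} = 8100$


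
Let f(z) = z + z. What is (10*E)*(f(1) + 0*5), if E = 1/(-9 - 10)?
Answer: -20/19 ≈ -1.0526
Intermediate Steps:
f(z) = 2*z
E = -1/19 (E = 1/(-19) = -1/19 ≈ -0.052632)
(10*E)*(f(1) + 0*5) = (10*(-1/19))*(2*1 + 0*5) = -10*(2 + 0)/19 = -10/19*2 = -20/19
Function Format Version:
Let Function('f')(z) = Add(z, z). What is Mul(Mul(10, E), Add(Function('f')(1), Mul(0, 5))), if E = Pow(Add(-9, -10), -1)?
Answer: Rational(-20, 19) ≈ -1.0526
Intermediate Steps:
Function('f')(z) = Mul(2, z)
E = Rational(-1, 19) (E = Pow(-19, -1) = Rational(-1, 19) ≈ -0.052632)
Mul(Mul(10, E), Add(Function('f')(1), Mul(0, 5))) = Mul(Mul(10, Rational(-1, 19)), Add(Mul(2, 1), Mul(0, 5))) = Mul(Rational(-10, 19), Add(2, 0)) = Mul(Rational(-10, 19), 2) = Rational(-20, 19)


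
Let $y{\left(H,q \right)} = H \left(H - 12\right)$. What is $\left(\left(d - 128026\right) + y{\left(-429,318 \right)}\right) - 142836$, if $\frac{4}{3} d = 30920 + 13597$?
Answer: $- \frac{193141}{4} \approx -48285.0$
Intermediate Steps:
$d = \frac{133551}{4}$ ($d = \frac{3 \left(30920 + 13597\right)}{4} = \frac{3}{4} \cdot 44517 = \frac{133551}{4} \approx 33388.0$)
$y{\left(H,q \right)} = H \left(-12 + H\right)$
$\left(\left(d - 128026\right) + y{\left(-429,318 \right)}\right) - 142836 = \left(\left(\frac{133551}{4} - 128026\right) - 429 \left(-12 - 429\right)\right) - 142836 = \left(\left(\frac{133551}{4} - 128026\right) - -189189\right) - 142836 = \left(- \frac{378553}{4} + 189189\right) - 142836 = \frac{378203}{4} - 142836 = - \frac{193141}{4}$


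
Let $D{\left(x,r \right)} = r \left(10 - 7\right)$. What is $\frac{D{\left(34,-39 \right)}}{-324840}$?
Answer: $\frac{39}{108280} \approx 0.00036018$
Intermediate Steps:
$D{\left(x,r \right)} = 3 r$ ($D{\left(x,r \right)} = r 3 = 3 r$)
$\frac{D{\left(34,-39 \right)}}{-324840} = \frac{3 \left(-39\right)}{-324840} = \left(-117\right) \left(- \frac{1}{324840}\right) = \frac{39}{108280}$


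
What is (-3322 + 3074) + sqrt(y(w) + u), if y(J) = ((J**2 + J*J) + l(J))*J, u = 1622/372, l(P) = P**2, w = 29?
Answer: -248 + sqrt(2531436378)/186 ≈ 22.502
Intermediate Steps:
u = 811/186 (u = 1622*(1/372) = 811/186 ≈ 4.3602)
y(J) = 3*J**3 (y(J) = ((J**2 + J*J) + J**2)*J = ((J**2 + J**2) + J**2)*J = (2*J**2 + J**2)*J = (3*J**2)*J = 3*J**3)
(-3322 + 3074) + sqrt(y(w) + u) = (-3322 + 3074) + sqrt(3*29**3 + 811/186) = -248 + sqrt(3*24389 + 811/186) = -248 + sqrt(73167 + 811/186) = -248 + sqrt(13609873/186) = -248 + sqrt(2531436378)/186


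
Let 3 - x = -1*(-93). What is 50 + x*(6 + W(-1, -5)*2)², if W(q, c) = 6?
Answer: -29110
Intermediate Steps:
x = -90 (x = 3 - (-1)*(-93) = 3 - 1*93 = 3 - 93 = -90)
50 + x*(6 + W(-1, -5)*2)² = 50 - 90*(6 + 6*2)² = 50 - 90*(6 + 12)² = 50 - 90*18² = 50 - 90*324 = 50 - 29160 = -29110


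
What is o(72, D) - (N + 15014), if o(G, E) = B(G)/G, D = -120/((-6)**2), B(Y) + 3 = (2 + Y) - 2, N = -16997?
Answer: 47615/24 ≈ 1984.0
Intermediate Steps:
B(Y) = -3 + Y (B(Y) = -3 + ((2 + Y) - 2) = -3 + Y)
D = -10/3 (D = -120/36 = -120*1/36 = -10/3 ≈ -3.3333)
o(G, E) = (-3 + G)/G
o(72, D) - (N + 15014) = (-3 + 72)/72 - (-16997 + 15014) = (1/72)*69 - 1*(-1983) = 23/24 + 1983 = 47615/24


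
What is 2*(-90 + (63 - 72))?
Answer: -198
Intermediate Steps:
2*(-90 + (63 - 72)) = 2*(-90 - 9) = 2*(-99) = -198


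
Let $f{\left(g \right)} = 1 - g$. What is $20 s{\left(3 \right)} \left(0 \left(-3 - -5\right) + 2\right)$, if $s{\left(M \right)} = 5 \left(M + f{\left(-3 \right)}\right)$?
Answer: $1400$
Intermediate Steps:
$s{\left(M \right)} = 20 + 5 M$ ($s{\left(M \right)} = 5 \left(M + \left(1 - -3\right)\right) = 5 \left(M + \left(1 + 3\right)\right) = 5 \left(M + 4\right) = 5 \left(4 + M\right) = 20 + 5 M$)
$20 s{\left(3 \right)} \left(0 \left(-3 - -5\right) + 2\right) = 20 \left(20 + 5 \cdot 3\right) \left(0 \left(-3 - -5\right) + 2\right) = 20 \left(20 + 15\right) \left(0 \left(-3 + 5\right) + 2\right) = 20 \cdot 35 \left(0 \cdot 2 + 2\right) = 700 \left(0 + 2\right) = 700 \cdot 2 = 1400$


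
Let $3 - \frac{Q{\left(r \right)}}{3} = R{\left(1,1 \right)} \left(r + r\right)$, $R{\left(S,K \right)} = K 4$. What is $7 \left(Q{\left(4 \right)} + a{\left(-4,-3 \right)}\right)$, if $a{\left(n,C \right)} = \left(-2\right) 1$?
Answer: $-623$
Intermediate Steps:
$R{\left(S,K \right)} = 4 K$
$a{\left(n,C \right)} = -2$
$Q{\left(r \right)} = 9 - 24 r$ ($Q{\left(r \right)} = 9 - 3 \cdot 4 \cdot 1 \left(r + r\right) = 9 - 3 \cdot 4 \cdot 2 r = 9 - 3 \cdot 8 r = 9 - 24 r$)
$7 \left(Q{\left(4 \right)} + a{\left(-4,-3 \right)}\right) = 7 \left(\left(9 - 96\right) - 2\right) = 7 \left(-87 - 2\right) = 7 \left(-89\right) = -623$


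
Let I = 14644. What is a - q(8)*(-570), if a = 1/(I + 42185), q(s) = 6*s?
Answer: 1554841441/56829 ≈ 27360.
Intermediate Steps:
a = 1/56829 (a = 1/(14644 + 42185) = 1/56829 ≈ 1.7597e-5)
a - q(8)*(-570) = 1/56829 - 6*8*(-570) = 1/56829 - 48*(-570) = 1/56829 - 1*(-27360) = 1/56829 + 27360 = 1554841441/56829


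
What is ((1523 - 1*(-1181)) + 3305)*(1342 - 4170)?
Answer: -16993452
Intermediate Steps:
((1523 - 1*(-1181)) + 3305)*(1342 - 4170) = ((1523 + 1181) + 3305)*(-2828) = (2704 + 3305)*(-2828) = 6009*(-2828) = -16993452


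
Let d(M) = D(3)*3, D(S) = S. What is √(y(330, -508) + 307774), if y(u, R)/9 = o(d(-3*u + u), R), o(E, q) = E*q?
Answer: √266626 ≈ 516.36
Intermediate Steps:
d(M) = 9 (d(M) = 3*3 = 9)
y(u, R) = 81*R (y(u, R) = 9*(9*R) = 81*R)
√(y(330, -508) + 307774) = √(81*(-508) + 307774) = √(-41148 + 307774) = √266626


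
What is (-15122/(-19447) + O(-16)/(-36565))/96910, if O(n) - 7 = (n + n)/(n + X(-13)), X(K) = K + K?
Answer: 11608484669/1447125113176050 ≈ 8.0218e-6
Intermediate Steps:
X(K) = 2*K
O(n) = 7 + 2*n/(-26 + n) (O(n) = 7 + (n + n)/(n + 2*(-13)) = 7 + (2*n)/(n - 26) = 7 + (2*n)/(-26 + n) = 7 + 2*n/(-26 + n))
(-15122/(-19447) + O(-16)/(-36565))/96910 = (-15122/(-19447) + ((-182 + 9*(-16))/(-26 - 16))/(-36565))/96910 = (-15122*(-1/19447) + ((-182 - 144)/(-42))*(-1/36565))*(1/96910) = (15122/19447 - 1/42*(-326)*(-1/36565))*(1/96910) = (15122/19447 + (163/21)*(-1/36565))*(1/96910) = (15122/19447 - 163/767865)*(1/96910) = (11608484669/14932670655)*(1/96910) = 11608484669/1447125113176050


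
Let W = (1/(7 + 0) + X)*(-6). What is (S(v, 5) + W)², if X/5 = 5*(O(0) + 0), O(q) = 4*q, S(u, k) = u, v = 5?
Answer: 841/49 ≈ 17.163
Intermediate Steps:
X = 0 (X = 5*(5*(4*0 + 0)) = 5*(5*(0 + 0)) = 5*(5*0) = 5*0 = 0)
W = -6/7 (W = (1/(7 + 0) + 0)*(-6) = (1/7 + 0)*(-6) = (⅐ + 0)*(-6) = (⅐)*(-6) = -6/7 ≈ -0.85714)
(S(v, 5) + W)² = (5 - 6/7)² = (29/7)² = 841/49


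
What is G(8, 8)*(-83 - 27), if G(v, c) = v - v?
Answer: 0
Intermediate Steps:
G(v, c) = 0
G(8, 8)*(-83 - 27) = 0*(-83 - 27) = 0*(-110) = 0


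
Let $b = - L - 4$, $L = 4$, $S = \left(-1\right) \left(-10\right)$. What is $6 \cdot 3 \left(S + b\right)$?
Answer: $36$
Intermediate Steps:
$S = 10$
$b = -8$ ($b = \left(-1\right) 4 - 4 = -4 - 4 = -8$)
$6 \cdot 3 \left(S + b\right) = 6 \cdot 3 \left(10 - 8\right) = 18 \cdot 2 = 36$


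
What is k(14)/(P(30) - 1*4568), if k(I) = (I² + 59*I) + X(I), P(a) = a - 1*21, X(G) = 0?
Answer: -1022/4559 ≈ -0.22417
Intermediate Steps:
P(a) = -21 + a (P(a) = a - 21 = -21 + a)
k(I) = I² + 59*I (k(I) = (I² + 59*I) + 0 = I² + 59*I)
k(14)/(P(30) - 1*4568) = (14*(59 + 14))/((-21 + 30) - 1*4568) = (14*73)/(9 - 4568) = 1022/(-4559) = 1022*(-1/4559) = -1022/4559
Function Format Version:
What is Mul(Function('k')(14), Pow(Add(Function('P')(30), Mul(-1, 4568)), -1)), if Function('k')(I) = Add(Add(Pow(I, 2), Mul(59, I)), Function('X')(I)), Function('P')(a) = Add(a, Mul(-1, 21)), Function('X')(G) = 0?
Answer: Rational(-1022, 4559) ≈ -0.22417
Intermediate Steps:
Function('P')(a) = Add(-21, a) (Function('P')(a) = Add(a, -21) = Add(-21, a))
Function('k')(I) = Add(Pow(I, 2), Mul(59, I)) (Function('k')(I) = Add(Add(Pow(I, 2), Mul(59, I)), 0) = Add(Pow(I, 2), Mul(59, I)))
Mul(Function('k')(14), Pow(Add(Function('P')(30), Mul(-1, 4568)), -1)) = Mul(Mul(14, Add(59, 14)), Pow(Add(Add(-21, 30), Mul(-1, 4568)), -1)) = Mul(Mul(14, 73), Pow(Add(9, -4568), -1)) = Mul(1022, Pow(-4559, -1)) = Mul(1022, Rational(-1, 4559)) = Rational(-1022, 4559)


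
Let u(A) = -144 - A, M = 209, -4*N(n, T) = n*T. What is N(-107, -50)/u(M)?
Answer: 2675/706 ≈ 3.7890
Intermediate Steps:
N(n, T) = -T*n/4 (N(n, T) = -n*T/4 = -T*n/4)
N(-107, -50)/u(M) = (-1/4*(-50)*(-107))/(-144 - 1*209) = -2675/(2*(-144 - 209)) = -2675/2/(-353) = -2675/2*(-1/353) = 2675/706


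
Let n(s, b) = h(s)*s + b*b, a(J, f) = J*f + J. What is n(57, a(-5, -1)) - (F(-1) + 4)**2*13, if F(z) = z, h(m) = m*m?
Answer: 185076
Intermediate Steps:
h(m) = m**2
a(J, f) = J + J*f
n(s, b) = b**2 + s**3 (n(s, b) = s**2*s + b*b = s**3 + b**2 = b**2 + s**3)
n(57, a(-5, -1)) - (F(-1) + 4)**2*13 = ((-5*(1 - 1))**2 + 57**3) - (-1 + 4)**2*13 = ((-5*0)**2 + 185193) - 3**2*13 = (0**2 + 185193) - 9*13 = (0 + 185193) - 1*117 = 185193 - 117 = 185076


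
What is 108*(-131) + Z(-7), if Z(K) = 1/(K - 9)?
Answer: -226369/16 ≈ -14148.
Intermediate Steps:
Z(K) = 1/(-9 + K)
108*(-131) + Z(-7) = 108*(-131) + 1/(-9 - 7) = -14148 + 1/(-16) = -14148 - 1/16 = -226369/16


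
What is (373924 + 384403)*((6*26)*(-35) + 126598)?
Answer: 91862216126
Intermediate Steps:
(373924 + 384403)*((6*26)*(-35) + 126598) = 758327*(156*(-35) + 126598) = 758327*(-5460 + 126598) = 758327*121138 = 91862216126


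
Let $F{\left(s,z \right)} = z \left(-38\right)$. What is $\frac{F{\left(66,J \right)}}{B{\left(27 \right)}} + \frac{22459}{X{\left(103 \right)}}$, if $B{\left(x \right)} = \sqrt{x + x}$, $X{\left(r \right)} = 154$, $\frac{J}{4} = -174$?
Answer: $\frac{22459}{154} + \frac{4408 \sqrt{6}}{3} \approx 3745.0$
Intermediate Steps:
$J = -696$ ($J = 4 \left(-174\right) = -696$)
$F{\left(s,z \right)} = - 38 z$
$B{\left(x \right)} = \sqrt{2} \sqrt{x}$ ($B{\left(x \right)} = \sqrt{2 x} = \sqrt{2} \sqrt{x}$)
$\frac{F{\left(66,J \right)}}{B{\left(27 \right)}} + \frac{22459}{X{\left(103 \right)}} = \frac{\left(-38\right) \left(-696\right)}{\sqrt{2} \sqrt{27}} + \frac{22459}{154} = \frac{26448}{\sqrt{2} \cdot 3 \sqrt{3}} + 22459 \cdot \frac{1}{154} = \frac{26448}{3 \sqrt{6}} + \frac{22459}{154} = 26448 \frac{\sqrt{6}}{18} + \frac{22459}{154} = \frac{4408 \sqrt{6}}{3} + \frac{22459}{154} = \frac{22459}{154} + \frac{4408 \sqrt{6}}{3}$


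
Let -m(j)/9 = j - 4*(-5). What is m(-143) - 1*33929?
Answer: -32822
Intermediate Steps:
m(j) = -180 - 9*j (m(j) = -9*(j - 4*(-5)) = -9*(j + 20) = -9*(20 + j) = -180 - 9*j)
m(-143) - 1*33929 = (-180 - 9*(-143)) - 1*33929 = (-180 + 1287) - 33929 = 1107 - 33929 = -32822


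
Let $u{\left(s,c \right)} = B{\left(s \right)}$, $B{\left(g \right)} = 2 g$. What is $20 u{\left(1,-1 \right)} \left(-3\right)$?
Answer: $-120$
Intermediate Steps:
$u{\left(s,c \right)} = 2 s$
$20 u{\left(1,-1 \right)} \left(-3\right) = 20 \cdot 2 \cdot 1 \left(-3\right) = 20 \cdot 2 \left(-3\right) = 40 \left(-3\right) = -120$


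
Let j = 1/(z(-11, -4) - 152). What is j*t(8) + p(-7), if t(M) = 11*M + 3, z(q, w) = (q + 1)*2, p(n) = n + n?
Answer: -2499/172 ≈ -14.529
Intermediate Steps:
p(n) = 2*n
z(q, w) = 2 + 2*q (z(q, w) = (1 + q)*2 = 2 + 2*q)
t(M) = 3 + 11*M
j = -1/172 (j = 1/((2 + 2*(-11)) - 152) = 1/((2 - 22) - 152) = 1/(-20 - 152) = 1/(-172) = -1/172 ≈ -0.0058140)
j*t(8) + p(-7) = -(3 + 11*8)/172 + 2*(-7) = -(3 + 88)/172 - 14 = -1/172*91 - 14 = -91/172 - 14 = -2499/172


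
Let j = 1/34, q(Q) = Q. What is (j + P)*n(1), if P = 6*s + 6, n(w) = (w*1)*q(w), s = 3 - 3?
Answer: 205/34 ≈ 6.0294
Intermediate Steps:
s = 0
j = 1/34 ≈ 0.029412
n(w) = w² (n(w) = (w*1)*w = w*w = w²)
P = 6 (P = 6*0 + 6 = 0 + 6 = 6)
(j + P)*n(1) = (1/34 + 6)*1² = (205/34)*1 = 205/34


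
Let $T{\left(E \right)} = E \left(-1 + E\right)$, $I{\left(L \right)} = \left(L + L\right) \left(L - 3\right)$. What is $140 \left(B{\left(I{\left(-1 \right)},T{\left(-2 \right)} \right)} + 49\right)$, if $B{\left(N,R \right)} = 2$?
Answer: $7140$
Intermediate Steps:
$I{\left(L \right)} = 2 L \left(-3 + L\right)$
$140 \left(B{\left(I{\left(-1 \right)},T{\left(-2 \right)} \right)} + 49\right) = 140 \left(2 + 49\right) = 140 \cdot 51 = 7140$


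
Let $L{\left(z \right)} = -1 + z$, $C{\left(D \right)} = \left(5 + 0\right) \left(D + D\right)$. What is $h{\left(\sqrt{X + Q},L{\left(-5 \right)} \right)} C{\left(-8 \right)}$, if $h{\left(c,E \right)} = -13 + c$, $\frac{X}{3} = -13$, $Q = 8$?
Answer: $1040 - 80 i \sqrt{31} \approx 1040.0 - 445.42 i$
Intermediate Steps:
$X = -39$ ($X = 3 \left(-13\right) = -39$)
$C{\left(D \right)} = 10 D$ ($C{\left(D \right)} = 5 \cdot 2 D = 10 D$)
$h{\left(\sqrt{X + Q},L{\left(-5 \right)} \right)} C{\left(-8 \right)} = \left(-13 + \sqrt{-39 + 8}\right) 10 \left(-8\right) = \left(-13 + \sqrt{-31}\right) \left(-80\right) = \left(-13 + i \sqrt{31}\right) \left(-80\right) = 1040 - 80 i \sqrt{31}$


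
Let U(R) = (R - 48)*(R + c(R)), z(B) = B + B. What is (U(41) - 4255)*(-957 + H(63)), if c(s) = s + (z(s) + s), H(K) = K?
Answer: 5086860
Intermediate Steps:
z(B) = 2*B
c(s) = 4*s (c(s) = s + (2*s + s) = s + 3*s = 4*s)
U(R) = 5*R*(-48 + R) (U(R) = (R - 48)*(R + 4*R) = (-48 + R)*(5*R) = 5*R*(-48 + R))
(U(41) - 4255)*(-957 + H(63)) = (5*41*(-48 + 41) - 4255)*(-957 + 63) = (5*41*(-7) - 4255)*(-894) = (-1435 - 4255)*(-894) = -5690*(-894) = 5086860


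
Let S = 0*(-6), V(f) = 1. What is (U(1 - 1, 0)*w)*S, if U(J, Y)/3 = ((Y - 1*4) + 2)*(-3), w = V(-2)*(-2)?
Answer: 0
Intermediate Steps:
w = -2 (w = 1*(-2) = -2)
S = 0
U(J, Y) = 18 - 9*Y (U(J, Y) = 3*(((Y - 1*4) + 2)*(-3)) = 3*(((Y - 4) + 2)*(-3)) = 3*(((-4 + Y) + 2)*(-3)) = 3*((-2 + Y)*(-3)) = 3*(6 - 3*Y) = 18 - 9*Y)
(U(1 - 1, 0)*w)*S = ((18 - 9*0)*(-2))*0 = ((18 + 0)*(-2))*0 = (18*(-2))*0 = -36*0 = 0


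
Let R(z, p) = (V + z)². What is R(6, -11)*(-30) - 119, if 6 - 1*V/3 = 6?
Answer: -1199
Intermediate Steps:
V = 0 (V = 18 - 3*6 = 18 - 18 = 0)
R(z, p) = z² (R(z, p) = (0 + z)² = z²)
R(6, -11)*(-30) - 119 = 6²*(-30) - 119 = 36*(-30) - 119 = -1080 - 119 = -1199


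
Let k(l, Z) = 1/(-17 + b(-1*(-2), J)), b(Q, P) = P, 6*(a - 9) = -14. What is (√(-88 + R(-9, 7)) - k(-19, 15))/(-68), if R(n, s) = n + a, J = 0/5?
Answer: -1/1156 - I*√813/204 ≈ -0.00086505 - 0.13977*I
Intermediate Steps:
a = 20/3 (a = 9 + (⅙)*(-14) = 9 - 7/3 = 20/3 ≈ 6.6667)
J = 0 (J = 0*(⅕) = 0)
R(n, s) = 20/3 + n (R(n, s) = n + 20/3 = 20/3 + n)
k(l, Z) = -1/17 (k(l, Z) = 1/(-17 + 0) = 1/(-17) = -1/17)
(√(-88 + R(-9, 7)) - k(-19, 15))/(-68) = (√(-88 + (20/3 - 9)) - 1*(-1/17))/(-68) = (√(-88 - 7/3) + 1/17)*(-1/68) = (√(-271/3) + 1/17)*(-1/68) = (I*√813/3 + 1/17)*(-1/68) = (1/17 + I*√813/3)*(-1/68) = -1/1156 - I*√813/204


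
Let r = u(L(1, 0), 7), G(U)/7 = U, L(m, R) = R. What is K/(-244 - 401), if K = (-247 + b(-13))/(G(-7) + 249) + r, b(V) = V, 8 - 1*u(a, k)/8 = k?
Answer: -67/6450 ≈ -0.010388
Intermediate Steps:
G(U) = 7*U
u(a, k) = 64 - 8*k
r = 8 (r = 64 - 8*7 = 64 - 56 = 8)
K = 67/10 (K = (-247 - 13)/(7*(-7) + 249) + 8 = -260/(-49 + 249) + 8 = -260/200 + 8 = -260*1/200 + 8 = -13/10 + 8 = 67/10 ≈ 6.7000)
K/(-244 - 401) = 67/(10*(-244 - 401)) = (67/10)/(-645) = (67/10)*(-1/645) = -67/6450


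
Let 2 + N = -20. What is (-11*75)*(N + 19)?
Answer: 2475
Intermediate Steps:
N = -22 (N = -2 - 20 = -22)
(-11*75)*(N + 19) = (-11*75)*(-22 + 19) = -825*(-3) = 2475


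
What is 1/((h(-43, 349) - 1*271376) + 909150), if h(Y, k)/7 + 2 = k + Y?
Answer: 1/639902 ≈ 1.5627e-6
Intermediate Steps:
h(Y, k) = -14 + 7*Y + 7*k (h(Y, k) = -14 + 7*(k + Y) = -14 + 7*(Y + k) = -14 + (7*Y + 7*k) = -14 + 7*Y + 7*k)
1/((h(-43, 349) - 1*271376) + 909150) = 1/(((-14 + 7*(-43) + 7*349) - 1*271376) + 909150) = 1/(((-14 - 301 + 2443) - 271376) + 909150) = 1/((2128 - 271376) + 909150) = 1/(-269248 + 909150) = 1/639902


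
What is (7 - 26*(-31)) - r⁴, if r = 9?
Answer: -5748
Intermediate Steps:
(7 - 26*(-31)) - r⁴ = (7 - 26*(-31)) - 1*9⁴ = (7 + 806) - 1*6561 = 813 - 6561 = -5748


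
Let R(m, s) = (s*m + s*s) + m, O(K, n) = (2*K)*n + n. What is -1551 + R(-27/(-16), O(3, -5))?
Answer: -3067/8 ≈ -383.38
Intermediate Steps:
O(K, n) = n + 2*K*n (O(K, n) = 2*K*n + n = n + 2*K*n)
R(m, s) = m + s² + m*s (R(m, s) = (m*s + s²) + m = (s² + m*s) + m = m + s² + m*s)
-1551 + R(-27/(-16), O(3, -5)) = -1551 + (-27/(-16) + (-5*(1 + 2*3))² + (-27/(-16))*(-5*(1 + 2*3))) = -1551 + (-27*(-1/16) + (-5*(1 + 6))² + (-27*(-1/16))*(-5*(1 + 6))) = -1551 + (27/16 + (-5*7)² + 27*(-5*7)/16) = -1551 + (27/16 + (-35)² + (27/16)*(-35)) = -1551 + (27/16 + 1225 - 945/16) = -1551 + 9341/8 = -3067/8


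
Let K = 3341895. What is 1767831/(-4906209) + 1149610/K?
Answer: -17845243417/1093069021737 ≈ -0.016326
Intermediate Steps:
1767831/(-4906209) + 1149610/K = 1767831/(-4906209) + 1149610/3341895 = 1767831*(-1/4906209) + 1149610*(1/3341895) = -589277/1635403 + 229922/668379 = -17845243417/1093069021737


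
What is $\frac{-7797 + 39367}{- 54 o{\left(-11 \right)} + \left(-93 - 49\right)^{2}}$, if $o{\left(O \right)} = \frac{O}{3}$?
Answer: $\frac{15785}{10181} \approx 1.5504$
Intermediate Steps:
$o{\left(O \right)} = \frac{O}{3}$ ($o{\left(O \right)} = O \frac{1}{3} = \frac{O}{3}$)
$\frac{-7797 + 39367}{- 54 o{\left(-11 \right)} + \left(-93 - 49\right)^{2}} = \frac{-7797 + 39367}{- 54 \cdot \frac{1}{3} \left(-11\right) + \left(-93 - 49\right)^{2}} = \frac{31570}{\left(-54\right) \left(- \frac{11}{3}\right) + \left(-142\right)^{2}} = \frac{31570}{198 + 20164} = \frac{31570}{20362} = 31570 \cdot \frac{1}{20362} = \frac{15785}{10181}$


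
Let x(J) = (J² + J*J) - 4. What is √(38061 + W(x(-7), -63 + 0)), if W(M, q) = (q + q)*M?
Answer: 3*√2913 ≈ 161.92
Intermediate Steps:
x(J) = -4 + 2*J² (x(J) = (J² + J²) - 4 = 2*J² - 4 = -4 + 2*J²)
W(M, q) = 2*M*q (W(M, q) = (2*q)*M = 2*M*q)
√(38061 + W(x(-7), -63 + 0)) = √(38061 + 2*(-4 + 2*(-7)²)*(-63 + 0)) = √(38061 + 2*(-4 + 2*49)*(-63)) = √(38061 + 2*(-4 + 98)*(-63)) = √(38061 + 2*94*(-63)) = √(38061 - 11844) = √26217 = 3*√2913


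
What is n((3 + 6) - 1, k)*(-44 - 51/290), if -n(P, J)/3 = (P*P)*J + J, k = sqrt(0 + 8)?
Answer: 499629*sqrt(2)/29 ≈ 24365.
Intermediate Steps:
k = 2*sqrt(2) (k = sqrt(8) = 2*sqrt(2) ≈ 2.8284)
n(P, J) = -3*J - 3*J*P**2 (n(P, J) = -3*((P*P)*J + J) = -3*(P**2*J + J) = -3*(J*P**2 + J) = -3*(J + J*P**2) = -3*J - 3*J*P**2)
n((3 + 6) - 1, k)*(-44 - 51/290) = (-3*2*sqrt(2)*(1 + ((3 + 6) - 1)**2))*(-44 - 51/290) = (-3*2*sqrt(2)*(1 + (9 - 1)**2))*(-44 - 51*1/290) = (-3*2*sqrt(2)*(1 + 8**2))*(-44 - 51/290) = -3*2*sqrt(2)*(1 + 64)*(-12811/290) = -3*2*sqrt(2)*65*(-12811/290) = -390*sqrt(2)*(-12811/290) = 499629*sqrt(2)/29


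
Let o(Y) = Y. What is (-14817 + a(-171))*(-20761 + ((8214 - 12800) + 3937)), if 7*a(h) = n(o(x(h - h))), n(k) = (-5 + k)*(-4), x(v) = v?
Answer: 2220195590/7 ≈ 3.1717e+8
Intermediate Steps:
n(k) = 20 - 4*k
a(h) = 20/7 (a(h) = (20 - 4*(h - h))/7 = (20 - 4*0)/7 = (20 + 0)/7 = (⅐)*20 = 20/7)
(-14817 + a(-171))*(-20761 + ((8214 - 12800) + 3937)) = (-14817 + 20/7)*(-20761 + ((8214 - 12800) + 3937)) = -103699*(-20761 + (-4586 + 3937))/7 = -103699*(-20761 - 649)/7 = -103699/7*(-21410) = 2220195590/7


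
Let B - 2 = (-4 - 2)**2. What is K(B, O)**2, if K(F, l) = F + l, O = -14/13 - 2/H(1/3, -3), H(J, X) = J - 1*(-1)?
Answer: 848241/676 ≈ 1254.8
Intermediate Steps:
H(J, X) = 1 + J (H(J, X) = J + 1 = 1 + J)
B = 38 (B = 2 + (-4 - 2)**2 = 2 + (-6)**2 = 2 + 36 = 38)
O = -67/26 (O = -14/13 - 2/(1 + 1/3) = -14*1/13 - 2/(1 + 1/3) = -14/13 - 2/4/3 = -14/13 - 2*3/4 = -14/13 - 3/2 = -67/26 ≈ -2.5769)
K(B, O)**2 = (38 - 67/26)**2 = (921/26)**2 = 848241/676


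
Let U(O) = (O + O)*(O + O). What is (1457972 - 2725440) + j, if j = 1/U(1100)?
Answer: -6134545119999/4840000 ≈ -1.2675e+6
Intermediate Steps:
U(O) = 4*O**2 (U(O) = (2*O)*(2*O) = 4*O**2)
j = 1/4840000 (j = 1/(4*1100**2) = 1/(4*1210000) = 1/4840000 ≈ 2.0661e-7)
(1457972 - 2725440) + j = (1457972 - 2725440) + 1/4840000 = -1267468 + 1/4840000 = -6134545119999/4840000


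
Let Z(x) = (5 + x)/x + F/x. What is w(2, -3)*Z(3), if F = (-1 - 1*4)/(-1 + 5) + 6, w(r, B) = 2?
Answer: 17/2 ≈ 8.5000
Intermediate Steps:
F = 19/4 (F = (-1 - 4)/4 + 6 = -5*1/4 + 6 = -5/4 + 6 = 19/4 ≈ 4.7500)
Z(x) = 19/(4*x) + (5 + x)/x (Z(x) = (5 + x)/x + 19/(4*x) = 19/(4*x) + (5 + x)/x)
w(2, -3)*Z(3) = 2*((39/4 + 3)/3) = 2*((1/3)*(51/4)) = 2*(17/4) = 17/2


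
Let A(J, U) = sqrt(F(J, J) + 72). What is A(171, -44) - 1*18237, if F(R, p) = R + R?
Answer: -18237 + 3*sqrt(46) ≈ -18217.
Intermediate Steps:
F(R, p) = 2*R
A(J, U) = sqrt(72 + 2*J) (A(J, U) = sqrt(2*J + 72) = sqrt(72 + 2*J))
A(171, -44) - 1*18237 = sqrt(72 + 2*171) - 1*18237 = sqrt(72 + 342) - 18237 = sqrt(414) - 18237 = 3*sqrt(46) - 18237 = -18237 + 3*sqrt(46)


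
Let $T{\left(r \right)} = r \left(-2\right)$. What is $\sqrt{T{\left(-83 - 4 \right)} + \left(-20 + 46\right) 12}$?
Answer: $9 \sqrt{6} \approx 22.045$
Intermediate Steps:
$T{\left(r \right)} = - 2 r$
$\sqrt{T{\left(-83 - 4 \right)} + \left(-20 + 46\right) 12} = \sqrt{- 2 \left(-83 - 4\right) + \left(-20 + 46\right) 12} = \sqrt{\left(-2\right) \left(-87\right) + 26 \cdot 12} = \sqrt{174 + 312} = \sqrt{486} = 9 \sqrt{6}$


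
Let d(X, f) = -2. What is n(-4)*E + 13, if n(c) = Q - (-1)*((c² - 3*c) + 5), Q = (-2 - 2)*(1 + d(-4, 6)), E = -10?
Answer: -357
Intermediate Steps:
Q = 4 (Q = (-2 - 2)*(1 - 2) = -4*(-1) = 4)
n(c) = 9 + c² - 3*c (n(c) = 4 - (-1)*((c² - 3*c) + 5) = 4 - (-1)*(5 + c² - 3*c) = 4 - (-5 - c² + 3*c) = 4 + (5 + c² - 3*c) = 9 + c² - 3*c)
n(-4)*E + 13 = (9 + (-4)² - 3*(-4))*(-10) + 13 = (9 + 16 + 12)*(-10) + 13 = 37*(-10) + 13 = -370 + 13 = -357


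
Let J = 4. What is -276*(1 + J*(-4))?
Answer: 4140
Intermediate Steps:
-276*(1 + J*(-4)) = -276*(1 + 4*(-4)) = -276*(1 - 16) = -276*(-15) = 4140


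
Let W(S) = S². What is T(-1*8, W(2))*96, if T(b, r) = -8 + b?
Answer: -1536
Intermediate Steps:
T(-1*8, W(2))*96 = (-8 - 1*8)*96 = (-8 - 8)*96 = -16*96 = -1536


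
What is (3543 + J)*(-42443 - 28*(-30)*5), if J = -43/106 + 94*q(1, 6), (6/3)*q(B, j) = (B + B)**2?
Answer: -15122926649/106 ≈ -1.4267e+8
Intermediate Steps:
q(B, j) = 2*B**2 (q(B, j) = (B + B)**2/2 = (2*B)**2/2 = (4*B**2)/2 = 2*B**2)
J = 19885/106 (J = -43/106 + 94*(2*1**2) = -43*1/106 + 94*(2*1) = -43/106 + 94*2 = -43/106 + 188 = 19885/106 ≈ 187.59)
(3543 + J)*(-42443 - 28*(-30)*5) = (3543 + 19885/106)*(-42443 - 28*(-30)*5) = 395443*(-42443 + 840*5)/106 = 395443*(-42443 + 4200)/106 = (395443/106)*(-38243) = -15122926649/106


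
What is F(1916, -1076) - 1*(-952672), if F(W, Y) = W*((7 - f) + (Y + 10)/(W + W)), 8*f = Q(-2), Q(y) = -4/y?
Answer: 965072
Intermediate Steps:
f = ¼ (f = (-4/(-2))/8 = (-4*(-½))/8 = (⅛)*2 = ¼ ≈ 0.25000)
F(W, Y) = W*(27/4 + (10 + Y)/(2*W)) (F(W, Y) = W*((7 - 1*¼) + (Y + 10)/(W + W)) = W*((7 - ¼) + (10 + Y)/((2*W))) = W*(27/4 + (10 + Y)*(1/(2*W))) = W*(27/4 + (10 + Y)/(2*W)))
F(1916, -1076) - 1*(-952672) = (5 + (½)*(-1076) + (27/4)*1916) - 1*(-952672) = (5 - 538 + 12933) + 952672 = 12400 + 952672 = 965072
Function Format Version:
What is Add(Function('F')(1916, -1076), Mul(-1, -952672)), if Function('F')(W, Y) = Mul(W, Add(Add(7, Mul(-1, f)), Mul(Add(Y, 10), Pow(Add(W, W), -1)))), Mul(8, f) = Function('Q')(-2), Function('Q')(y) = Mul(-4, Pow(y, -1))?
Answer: 965072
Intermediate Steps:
f = Rational(1, 4) (f = Mul(Rational(1, 8), Mul(-4, Pow(-2, -1))) = Mul(Rational(1, 8), Mul(-4, Rational(-1, 2))) = Mul(Rational(1, 8), 2) = Rational(1, 4) ≈ 0.25000)
Function('F')(W, Y) = Mul(W, Add(Rational(27, 4), Mul(Rational(1, 2), Pow(W, -1), Add(10, Y)))) (Function('F')(W, Y) = Mul(W, Add(Add(7, Mul(-1, Rational(1, 4))), Mul(Add(Y, 10), Pow(Add(W, W), -1)))) = Mul(W, Add(Add(7, Rational(-1, 4)), Mul(Add(10, Y), Pow(Mul(2, W), -1)))) = Mul(W, Add(Rational(27, 4), Mul(Add(10, Y), Mul(Rational(1, 2), Pow(W, -1))))) = Mul(W, Add(Rational(27, 4), Mul(Rational(1, 2), Pow(W, -1), Add(10, Y)))))
Add(Function('F')(1916, -1076), Mul(-1, -952672)) = Add(Add(5, Mul(Rational(1, 2), -1076), Mul(Rational(27, 4), 1916)), Mul(-1, -952672)) = Add(Add(5, -538, 12933), 952672) = Add(12400, 952672) = 965072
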